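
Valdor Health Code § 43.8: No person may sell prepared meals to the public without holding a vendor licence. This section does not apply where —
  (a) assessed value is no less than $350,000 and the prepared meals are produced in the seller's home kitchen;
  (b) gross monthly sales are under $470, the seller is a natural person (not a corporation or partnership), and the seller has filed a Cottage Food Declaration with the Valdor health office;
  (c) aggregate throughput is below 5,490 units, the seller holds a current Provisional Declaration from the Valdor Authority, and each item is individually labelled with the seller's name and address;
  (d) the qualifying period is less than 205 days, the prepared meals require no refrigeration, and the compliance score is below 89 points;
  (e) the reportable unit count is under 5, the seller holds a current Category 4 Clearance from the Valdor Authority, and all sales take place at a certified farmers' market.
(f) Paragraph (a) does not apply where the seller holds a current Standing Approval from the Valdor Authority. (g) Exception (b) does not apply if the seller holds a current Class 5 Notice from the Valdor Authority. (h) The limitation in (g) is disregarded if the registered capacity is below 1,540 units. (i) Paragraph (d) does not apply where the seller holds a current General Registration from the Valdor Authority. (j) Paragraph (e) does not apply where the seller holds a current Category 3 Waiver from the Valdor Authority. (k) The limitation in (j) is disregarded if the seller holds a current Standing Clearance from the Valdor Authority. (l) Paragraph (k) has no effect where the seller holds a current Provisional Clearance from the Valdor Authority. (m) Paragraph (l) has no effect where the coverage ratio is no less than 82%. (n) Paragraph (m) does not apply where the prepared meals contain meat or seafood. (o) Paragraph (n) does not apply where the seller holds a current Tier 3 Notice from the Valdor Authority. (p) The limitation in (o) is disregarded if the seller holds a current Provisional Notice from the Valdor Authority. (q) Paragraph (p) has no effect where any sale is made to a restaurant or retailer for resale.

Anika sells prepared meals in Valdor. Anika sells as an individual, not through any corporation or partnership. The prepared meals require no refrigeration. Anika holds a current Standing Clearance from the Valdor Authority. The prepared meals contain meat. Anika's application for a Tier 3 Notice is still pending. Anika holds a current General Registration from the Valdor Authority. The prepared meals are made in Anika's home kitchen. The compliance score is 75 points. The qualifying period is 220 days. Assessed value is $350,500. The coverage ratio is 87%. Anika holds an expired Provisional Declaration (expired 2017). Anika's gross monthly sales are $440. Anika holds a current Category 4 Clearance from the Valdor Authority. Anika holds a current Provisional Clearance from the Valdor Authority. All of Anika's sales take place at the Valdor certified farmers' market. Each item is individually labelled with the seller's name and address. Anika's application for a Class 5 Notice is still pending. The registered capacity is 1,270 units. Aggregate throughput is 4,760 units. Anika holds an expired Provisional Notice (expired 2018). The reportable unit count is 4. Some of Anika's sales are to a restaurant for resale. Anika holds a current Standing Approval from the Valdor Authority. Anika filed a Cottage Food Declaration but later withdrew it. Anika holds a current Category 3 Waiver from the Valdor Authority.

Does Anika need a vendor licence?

Yes — Anika must hold a vendor licence.

Exception (a): assessed value is $350,500, meeting the $350,000 threshold; the prepared meals are home-kitchen produced — every condition holds. But: (f) applies — a current Standing Approval is held. So (a) is unavailable.
Exception (b) requires that the seller has filed a Cottage Food Declaration with the Valdor health office; but the Cottage Food Declaration was withdrawn, so (b) is unavailable.
Exception (c) fails — the Provisional Declaration is not current.
Exception (d) requires that the qualifying period is less than 205 days; but the qualifying period is 220 days, not less than 205 days, so (d) is unavailable.
Exception (e)'s conditions are all satisfied: the reportable unit count is 4, under the 5 limit; a current Category 4 Clearance is held; all sales are at a certified farmers' market. Turning to paragraphs (j)–(q): (j) operates — a current Category 3 Waiver is held. (k) would limit (j) — a current Standing Clearance is held — but (l) sets (k) aside: (l) is engaged — a current Provisional Clearance is held. (m) would limit (l) — the coverage ratio is 87%, meeting the 82% threshold — but (n) sets (m) aside: (n) is engaged — the prepared meals contain meat. (o), which would lift (n), is inapplicable — there is no Tier 3 Notice in force. So (e) is unavailable.
No exception displaces § 43.8.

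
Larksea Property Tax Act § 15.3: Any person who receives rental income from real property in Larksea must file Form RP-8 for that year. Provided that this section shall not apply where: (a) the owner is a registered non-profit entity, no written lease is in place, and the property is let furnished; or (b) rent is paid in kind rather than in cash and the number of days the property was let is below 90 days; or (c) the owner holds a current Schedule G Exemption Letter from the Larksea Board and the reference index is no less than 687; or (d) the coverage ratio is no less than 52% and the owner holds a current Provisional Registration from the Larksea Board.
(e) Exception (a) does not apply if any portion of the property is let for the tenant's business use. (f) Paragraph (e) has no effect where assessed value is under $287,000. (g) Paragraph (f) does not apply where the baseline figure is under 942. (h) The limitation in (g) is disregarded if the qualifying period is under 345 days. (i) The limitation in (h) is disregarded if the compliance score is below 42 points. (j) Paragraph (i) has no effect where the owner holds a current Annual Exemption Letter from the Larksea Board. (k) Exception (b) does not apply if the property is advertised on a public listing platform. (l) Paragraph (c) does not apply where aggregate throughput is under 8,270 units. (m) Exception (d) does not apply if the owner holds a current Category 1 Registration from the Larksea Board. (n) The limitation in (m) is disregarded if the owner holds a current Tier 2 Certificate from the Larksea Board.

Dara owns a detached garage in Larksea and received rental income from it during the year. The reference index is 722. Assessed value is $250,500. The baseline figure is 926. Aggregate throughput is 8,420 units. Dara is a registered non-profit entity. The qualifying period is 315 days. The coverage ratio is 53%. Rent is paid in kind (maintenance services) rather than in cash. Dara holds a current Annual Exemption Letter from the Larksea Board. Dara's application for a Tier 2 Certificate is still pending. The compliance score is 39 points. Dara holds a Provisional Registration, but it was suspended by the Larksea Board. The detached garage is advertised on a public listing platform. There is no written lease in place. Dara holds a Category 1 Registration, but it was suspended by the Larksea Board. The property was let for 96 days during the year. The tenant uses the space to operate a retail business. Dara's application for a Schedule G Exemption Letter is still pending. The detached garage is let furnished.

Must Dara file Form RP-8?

No — exception (a) applies; Dara is not required to file Form RP-8.

Exception (a): Dara is a registered non-profit; there is no written lease; the property is let furnished — every condition holds. As to paragraphs (e)–(j): (e) would limit (a) — the space is let for business use — but (f) sets (e) aside: (f) operates — assessed value is $250,500, under the $287,000 limit. (g) would limit (f) — the baseline figure is 926, under the 942 limit — but (h) sets (g) aside: (h) operates against (g): the qualifying period is 315 days, under the 345 days limit. (i) would limit (h) — the compliance score is 39 points, below the 42 points limit — but (j) sets (i) aside: (j) applies — a current Annual Exemption Letter is held. So (a) applies.
Exception (b) fails — the number of days the property was let is 96 days, not below 90 days.
Exception (c) requires that the owner holds a current Schedule G Exemption Letter from the Larksea Board; but no current Schedule G Exemption Letter is held, so (c) is unavailable.
Exception (d) requires that the owner holds a current Provisional Registration from the Larksea Board; but no current Provisional Registration is held, so (d) is unavailable.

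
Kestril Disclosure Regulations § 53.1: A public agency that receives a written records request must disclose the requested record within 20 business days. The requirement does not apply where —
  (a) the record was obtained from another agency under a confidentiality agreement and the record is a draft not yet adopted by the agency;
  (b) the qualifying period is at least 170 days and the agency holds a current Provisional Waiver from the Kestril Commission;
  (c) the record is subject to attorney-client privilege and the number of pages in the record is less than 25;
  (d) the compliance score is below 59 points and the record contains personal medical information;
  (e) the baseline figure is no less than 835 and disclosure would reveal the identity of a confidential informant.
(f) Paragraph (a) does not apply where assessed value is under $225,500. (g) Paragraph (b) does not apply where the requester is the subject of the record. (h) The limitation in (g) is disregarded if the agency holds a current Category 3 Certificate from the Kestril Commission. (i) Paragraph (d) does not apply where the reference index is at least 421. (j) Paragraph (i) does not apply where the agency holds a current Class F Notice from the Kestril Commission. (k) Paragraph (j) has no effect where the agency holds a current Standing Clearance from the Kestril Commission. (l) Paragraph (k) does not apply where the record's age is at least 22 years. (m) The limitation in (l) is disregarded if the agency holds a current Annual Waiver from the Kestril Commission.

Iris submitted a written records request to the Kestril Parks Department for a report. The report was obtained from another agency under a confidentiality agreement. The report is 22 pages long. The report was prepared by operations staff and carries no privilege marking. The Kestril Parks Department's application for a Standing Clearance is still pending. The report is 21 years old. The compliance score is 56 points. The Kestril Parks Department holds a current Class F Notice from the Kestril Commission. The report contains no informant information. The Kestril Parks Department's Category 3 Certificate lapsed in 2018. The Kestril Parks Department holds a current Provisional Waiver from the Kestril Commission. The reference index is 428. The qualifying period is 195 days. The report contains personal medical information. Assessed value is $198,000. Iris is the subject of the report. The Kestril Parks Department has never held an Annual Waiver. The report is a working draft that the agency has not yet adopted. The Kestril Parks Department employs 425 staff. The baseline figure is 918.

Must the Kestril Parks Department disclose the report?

All of (a)'s requirements are met (the report was obtained under a confidentiality agreement; the report is an unadopted draft). But: (f) operates against (a): assessed value is $198,000, under the $225,500 limit. So (a) is unavailable.
Exception (b) is satisfied on its face — the qualifying period is 195 days, meeting the 170 days threshold; a current Provisional Waiver is held. But applying paragraphs (g)–(h): (g) applies — Iris is the subject of the report. (h), which would lift (g), does not operate here — there is no Category 3 Certificate in force. Exception (b) does not apply.
Exception (c) requires that the record is subject to attorney-client privilege; but the report carries no privilege marking, so (c) is unavailable.
Exception (d) is satisfied on its face — the compliance score is 56 points, below the 59 points limit; the report contains personal medical information. Considering the limiting provisions: (i) would limit (d) — the reference index is 428, meeting the 421 threshold — but (j) sets (i) aside: (j) operates against (i): a current Class F Notice is held. (k), which would lift (j), is inapplicable — no current Standing Clearance is held. So (d) applies.
Exception (e) requires that disclosure would reveal the identity of a confidential informant; but the report contains no informant information, so (e) is unavailable.

No — exception (d) applies; the Kestril Parks Department is not required to disclose the report.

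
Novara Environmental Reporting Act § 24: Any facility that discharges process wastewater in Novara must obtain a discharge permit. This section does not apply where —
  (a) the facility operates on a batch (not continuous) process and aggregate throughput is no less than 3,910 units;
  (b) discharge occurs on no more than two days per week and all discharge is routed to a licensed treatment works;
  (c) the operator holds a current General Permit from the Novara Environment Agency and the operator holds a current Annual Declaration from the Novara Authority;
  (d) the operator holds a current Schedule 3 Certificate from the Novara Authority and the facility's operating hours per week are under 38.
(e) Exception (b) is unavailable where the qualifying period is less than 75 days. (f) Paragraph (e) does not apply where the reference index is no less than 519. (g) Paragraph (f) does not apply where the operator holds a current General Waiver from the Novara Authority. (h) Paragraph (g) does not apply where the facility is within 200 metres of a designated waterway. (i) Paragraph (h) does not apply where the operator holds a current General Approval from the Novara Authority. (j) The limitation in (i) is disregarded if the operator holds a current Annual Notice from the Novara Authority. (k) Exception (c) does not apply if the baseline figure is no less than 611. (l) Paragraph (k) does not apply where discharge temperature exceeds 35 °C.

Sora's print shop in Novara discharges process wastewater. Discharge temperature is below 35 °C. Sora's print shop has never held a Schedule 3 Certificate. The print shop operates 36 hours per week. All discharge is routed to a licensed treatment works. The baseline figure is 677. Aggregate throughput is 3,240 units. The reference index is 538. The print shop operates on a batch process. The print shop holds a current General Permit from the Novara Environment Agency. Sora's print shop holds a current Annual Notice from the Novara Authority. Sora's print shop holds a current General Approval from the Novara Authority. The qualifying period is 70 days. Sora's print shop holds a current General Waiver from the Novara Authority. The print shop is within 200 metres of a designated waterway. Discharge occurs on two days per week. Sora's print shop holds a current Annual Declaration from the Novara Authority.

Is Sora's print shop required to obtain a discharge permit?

Exception (a) does not apply: aggregate throughput is 3,240 units, short of 3,910 units.
Exception (b)'s conditions are all satisfied: discharge occurs on no more than two days per week; discharge is routed to a licensed treatment works. Applying paragraphs (e)–(j): (e) would limit (b) — the qualifying period is 70 days, less than the 75 days limit — but (f) sets (e) aside: (f) operates — the reference index is 538, meeting the 519 threshold. (g) applies (a current General Waiver is held), but is set aside by (h): (h) operates — the print shop is within 200 m of a designated waterway. (i) would limit (h) — a current General Approval is held — but (j) sets (i) aside: (j) is triggered — a current Annual Notice is held. So (b) applies.
Exception (c) is satisfied on its face — a current General Permit is held; a current Annual Declaration is held. However, paragraphs (k)–(l) must be considered: (k) operates — the baseline figure is 677, meeting the 611 threshold. (l), which would lift (k), is not triggered — discharge temperature is below 35 °C. So (c) is unavailable.
Exception (d) requires that the operator holds a current Schedule 3 Certificate from the Novara Authority; but no current Schedule 3 Certificate is held, so (d) is unavailable.

No — exception (b) applies; Sora's print shop is not required to obtain a discharge permit.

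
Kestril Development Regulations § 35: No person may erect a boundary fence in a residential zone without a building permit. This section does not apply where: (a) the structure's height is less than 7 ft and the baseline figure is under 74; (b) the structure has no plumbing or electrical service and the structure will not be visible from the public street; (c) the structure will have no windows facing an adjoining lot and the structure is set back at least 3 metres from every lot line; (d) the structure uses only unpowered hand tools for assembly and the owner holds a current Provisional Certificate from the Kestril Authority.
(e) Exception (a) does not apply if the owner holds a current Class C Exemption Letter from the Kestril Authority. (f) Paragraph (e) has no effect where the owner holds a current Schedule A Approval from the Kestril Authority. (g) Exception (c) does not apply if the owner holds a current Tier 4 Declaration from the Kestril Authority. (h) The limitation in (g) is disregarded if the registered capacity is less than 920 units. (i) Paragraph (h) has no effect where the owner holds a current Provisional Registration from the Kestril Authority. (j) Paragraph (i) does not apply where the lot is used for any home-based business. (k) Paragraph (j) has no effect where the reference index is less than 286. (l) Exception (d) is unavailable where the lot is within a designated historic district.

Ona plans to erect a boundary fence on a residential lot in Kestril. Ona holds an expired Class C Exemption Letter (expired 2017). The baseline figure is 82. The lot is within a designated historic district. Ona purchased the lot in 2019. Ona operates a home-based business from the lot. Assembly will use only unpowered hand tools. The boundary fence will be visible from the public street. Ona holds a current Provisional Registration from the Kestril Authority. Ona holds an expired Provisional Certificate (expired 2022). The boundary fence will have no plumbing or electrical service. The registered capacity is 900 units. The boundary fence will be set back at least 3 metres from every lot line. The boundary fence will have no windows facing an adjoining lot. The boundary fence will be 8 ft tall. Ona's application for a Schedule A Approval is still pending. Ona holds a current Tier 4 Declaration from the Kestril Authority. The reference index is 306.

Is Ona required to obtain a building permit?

Exception (a) requires that the structure's height is less than 7 ft; but the structure's height is 8 ft, not less than 7 ft, so (a) is unavailable.
Exception (b) requires that the structure will not be visible from the public street; but the structure will be visible from the street, so (b) is unavailable.
Exception (c)'s conditions are all satisfied: no windows face an adjoining lot; the setback is at least 3 m on every side. Under paragraphs (g)–(k): (g) is triggered (a current Tier 4 Declaration is held), but is set aside by (h): (h) operates — the registered capacity is 900 units, less than the 920 units limit. (i) would limit (h) — a current Provisional Registration is held — but (j) sets (i) aside: (j) operates — a home-based business operates on the lot. (k), which would lift (j), is not engaged — the reference index is 306, not less than 286. (c) remains available.
Exception (d) fails — the Provisional Certificate is not current.

No — exception (c) applies; Ona does not need a building permit.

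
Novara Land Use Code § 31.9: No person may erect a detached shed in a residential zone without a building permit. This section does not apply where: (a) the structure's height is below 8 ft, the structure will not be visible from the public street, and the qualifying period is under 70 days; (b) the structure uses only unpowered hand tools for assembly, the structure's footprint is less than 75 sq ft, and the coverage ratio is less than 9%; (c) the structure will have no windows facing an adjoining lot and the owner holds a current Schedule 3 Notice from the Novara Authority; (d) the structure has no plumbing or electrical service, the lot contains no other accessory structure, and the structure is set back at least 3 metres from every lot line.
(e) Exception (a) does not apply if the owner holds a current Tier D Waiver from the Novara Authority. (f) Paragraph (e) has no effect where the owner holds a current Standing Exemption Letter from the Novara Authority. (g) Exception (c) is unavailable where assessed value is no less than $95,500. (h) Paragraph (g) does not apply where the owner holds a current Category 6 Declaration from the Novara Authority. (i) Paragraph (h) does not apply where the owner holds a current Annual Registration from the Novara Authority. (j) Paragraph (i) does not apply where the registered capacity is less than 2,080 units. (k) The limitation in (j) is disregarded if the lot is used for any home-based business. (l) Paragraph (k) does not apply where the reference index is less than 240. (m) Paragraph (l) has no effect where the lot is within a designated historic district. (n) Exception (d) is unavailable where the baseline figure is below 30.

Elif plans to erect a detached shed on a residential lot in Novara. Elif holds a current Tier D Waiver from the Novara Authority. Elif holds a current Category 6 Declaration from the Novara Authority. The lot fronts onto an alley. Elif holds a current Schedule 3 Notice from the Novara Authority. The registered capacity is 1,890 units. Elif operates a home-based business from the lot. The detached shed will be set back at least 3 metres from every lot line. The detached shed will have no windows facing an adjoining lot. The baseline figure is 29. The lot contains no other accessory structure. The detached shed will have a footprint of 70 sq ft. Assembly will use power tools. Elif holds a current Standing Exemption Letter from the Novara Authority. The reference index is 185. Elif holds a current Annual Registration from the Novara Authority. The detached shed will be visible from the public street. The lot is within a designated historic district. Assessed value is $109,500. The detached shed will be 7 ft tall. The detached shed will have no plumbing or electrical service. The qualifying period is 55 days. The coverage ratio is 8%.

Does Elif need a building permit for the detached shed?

Exception (a) fails — the structure will be visible from the street.
Exception (b) requires that the structure uses only unpowered hand tools for assembly; but assembly uses power tools, so (b) is unavailable.
Exception (c)'s conditions are all satisfied: no windows face an adjoining lot; a current Schedule 3 Notice is held. Turning to paragraphs (g)–(m): (g) operates against (c): assessed value is $109,500, meeting the $95,500 threshold. (h) would limit (g) — a current Category 6 Declaration is held — but (i) sets (h) aside: (i) operates — a current Annual Registration is held. (j) would limit (i) — the registered capacity is 1,890 units, less than the 2,080 units limit — but (k) sets (j) aside: (k) is engaged — a home-based business operates on the lot. (l) is triggered (the reference index is 185, less than the 240 limit), but yields to (m): (m) operates against (l): the lot is in a historic district. (c) is therefore removed.
Exception (d): there is no plumbing or electrical service; the lot has no other accessory structure; the setback is at least 3 m on every side — every condition holds. Turning to paragraph (n): (n) operates against (d): the baseline figure is 29, below the 30 limit. (d) is therefore removed.
No exception is made out. Elif falls within the general rule.

Yes — Elif must obtain a building permit.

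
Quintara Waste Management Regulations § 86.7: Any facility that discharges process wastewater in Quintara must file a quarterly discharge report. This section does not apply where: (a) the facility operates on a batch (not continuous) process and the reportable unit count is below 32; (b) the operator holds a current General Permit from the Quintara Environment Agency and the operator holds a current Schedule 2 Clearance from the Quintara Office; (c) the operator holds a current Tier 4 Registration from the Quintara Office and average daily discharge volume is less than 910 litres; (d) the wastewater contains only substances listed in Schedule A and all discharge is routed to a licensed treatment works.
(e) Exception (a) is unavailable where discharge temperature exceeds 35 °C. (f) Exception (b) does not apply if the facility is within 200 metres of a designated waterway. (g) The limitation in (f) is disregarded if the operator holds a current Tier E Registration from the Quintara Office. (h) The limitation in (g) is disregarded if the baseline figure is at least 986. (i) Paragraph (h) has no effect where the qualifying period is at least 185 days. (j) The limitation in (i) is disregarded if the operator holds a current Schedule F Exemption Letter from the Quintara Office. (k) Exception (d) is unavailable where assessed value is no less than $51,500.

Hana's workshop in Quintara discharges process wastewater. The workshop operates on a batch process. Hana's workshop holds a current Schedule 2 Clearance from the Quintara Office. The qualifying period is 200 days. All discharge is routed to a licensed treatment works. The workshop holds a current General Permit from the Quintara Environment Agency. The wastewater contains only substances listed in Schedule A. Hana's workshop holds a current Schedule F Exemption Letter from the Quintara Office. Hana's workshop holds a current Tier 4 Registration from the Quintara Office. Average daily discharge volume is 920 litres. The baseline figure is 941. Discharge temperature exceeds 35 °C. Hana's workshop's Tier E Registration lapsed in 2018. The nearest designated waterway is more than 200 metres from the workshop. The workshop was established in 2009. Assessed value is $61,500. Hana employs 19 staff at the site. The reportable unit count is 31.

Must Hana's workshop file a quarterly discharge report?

Exception (a): the facility operates on a batch process; the reportable unit count is 31, below the 32 limit — every condition holds. But applying paragraph (e): (e) applies — discharge temperature exceeds 35 °C. Exception (a) does not apply.
All of (b)'s requirements are met (a current General Permit is held; a current Schedule 2 Clearance is held). Under paragraphs (f)–(j): (f), which would limit (b), is not triggered: the workshop is more than 200 m from any designated waterway. (b) remains available.
Exception (c) requires that average daily discharge volume is less than 910 litres; but average daily discharge volume is 920 litres, not less than 910 litres, so (c) is unavailable.
All of (d)'s requirements are met (the wastewater is Schedule-A-only; discharge is routed to a licensed treatment works). However, paragraph (k) must be considered: (k) applies — assessed value is $61,500, meeting the $51,500 threshold. (d) is therefore removed.

No — exception (b) applies; Hana's workshop is not required to file a quarterly discharge report.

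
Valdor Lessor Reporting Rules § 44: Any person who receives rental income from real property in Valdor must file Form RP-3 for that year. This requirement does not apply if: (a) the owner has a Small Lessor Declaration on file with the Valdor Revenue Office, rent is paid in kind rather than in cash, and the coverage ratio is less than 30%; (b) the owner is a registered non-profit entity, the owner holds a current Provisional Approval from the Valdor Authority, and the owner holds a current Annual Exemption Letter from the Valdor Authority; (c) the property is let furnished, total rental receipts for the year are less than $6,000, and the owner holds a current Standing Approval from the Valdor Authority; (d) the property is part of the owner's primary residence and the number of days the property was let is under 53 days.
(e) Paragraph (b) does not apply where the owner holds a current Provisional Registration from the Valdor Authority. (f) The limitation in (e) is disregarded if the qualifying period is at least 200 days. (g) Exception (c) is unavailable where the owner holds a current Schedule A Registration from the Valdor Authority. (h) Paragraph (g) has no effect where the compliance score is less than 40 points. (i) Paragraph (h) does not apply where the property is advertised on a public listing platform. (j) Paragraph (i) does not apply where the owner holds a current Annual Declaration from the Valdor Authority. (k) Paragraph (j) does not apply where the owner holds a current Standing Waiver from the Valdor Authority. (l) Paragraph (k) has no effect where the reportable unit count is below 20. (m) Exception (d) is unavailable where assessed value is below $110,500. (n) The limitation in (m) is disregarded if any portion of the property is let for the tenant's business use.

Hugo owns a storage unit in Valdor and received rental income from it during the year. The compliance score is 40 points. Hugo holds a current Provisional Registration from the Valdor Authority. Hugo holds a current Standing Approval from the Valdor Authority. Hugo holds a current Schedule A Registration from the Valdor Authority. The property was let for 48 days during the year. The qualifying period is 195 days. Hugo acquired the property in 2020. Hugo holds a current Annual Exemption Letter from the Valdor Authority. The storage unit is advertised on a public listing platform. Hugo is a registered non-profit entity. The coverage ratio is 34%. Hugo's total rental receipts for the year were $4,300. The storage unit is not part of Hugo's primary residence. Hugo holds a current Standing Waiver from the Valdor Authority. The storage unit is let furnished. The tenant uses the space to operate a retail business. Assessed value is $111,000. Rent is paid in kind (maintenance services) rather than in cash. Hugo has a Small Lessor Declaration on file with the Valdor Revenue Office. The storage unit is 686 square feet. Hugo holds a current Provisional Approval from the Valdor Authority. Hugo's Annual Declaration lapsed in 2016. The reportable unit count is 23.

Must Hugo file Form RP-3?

Yes — Hugo must file Form RP-3.

Exception (a) fails — the coverage ratio is 34%, not less than 30%.
All of (b)'s requirements are met (Hugo is a registered non-profit; a current Provisional Approval is held; a current Annual Exemption Letter is held). But: (e) operates — a current Provisional Registration is held. (f) is not engaged (the qualifying period is 195 days, short of 200 days), so (e) stands. So (b) is unavailable.
Exception (c) is satisfied on its face — the property is let furnished; total rental receipts for the year are $4,300, less than the $6,000 limit; a current Standing Approval is held. Turning to paragraphs (g)–(l): (g) is engaged — a current Schedule A Registration is held. (h) is not engaged (the compliance score is 40 points, not less than 40 points), so (g) stands. (c) is therefore removed.
Exception (d) requires that the property is part of the owner's primary residence; but the storage unit is not part of the primary residence, so (d) is unavailable.
No exception applies. The general rule governs.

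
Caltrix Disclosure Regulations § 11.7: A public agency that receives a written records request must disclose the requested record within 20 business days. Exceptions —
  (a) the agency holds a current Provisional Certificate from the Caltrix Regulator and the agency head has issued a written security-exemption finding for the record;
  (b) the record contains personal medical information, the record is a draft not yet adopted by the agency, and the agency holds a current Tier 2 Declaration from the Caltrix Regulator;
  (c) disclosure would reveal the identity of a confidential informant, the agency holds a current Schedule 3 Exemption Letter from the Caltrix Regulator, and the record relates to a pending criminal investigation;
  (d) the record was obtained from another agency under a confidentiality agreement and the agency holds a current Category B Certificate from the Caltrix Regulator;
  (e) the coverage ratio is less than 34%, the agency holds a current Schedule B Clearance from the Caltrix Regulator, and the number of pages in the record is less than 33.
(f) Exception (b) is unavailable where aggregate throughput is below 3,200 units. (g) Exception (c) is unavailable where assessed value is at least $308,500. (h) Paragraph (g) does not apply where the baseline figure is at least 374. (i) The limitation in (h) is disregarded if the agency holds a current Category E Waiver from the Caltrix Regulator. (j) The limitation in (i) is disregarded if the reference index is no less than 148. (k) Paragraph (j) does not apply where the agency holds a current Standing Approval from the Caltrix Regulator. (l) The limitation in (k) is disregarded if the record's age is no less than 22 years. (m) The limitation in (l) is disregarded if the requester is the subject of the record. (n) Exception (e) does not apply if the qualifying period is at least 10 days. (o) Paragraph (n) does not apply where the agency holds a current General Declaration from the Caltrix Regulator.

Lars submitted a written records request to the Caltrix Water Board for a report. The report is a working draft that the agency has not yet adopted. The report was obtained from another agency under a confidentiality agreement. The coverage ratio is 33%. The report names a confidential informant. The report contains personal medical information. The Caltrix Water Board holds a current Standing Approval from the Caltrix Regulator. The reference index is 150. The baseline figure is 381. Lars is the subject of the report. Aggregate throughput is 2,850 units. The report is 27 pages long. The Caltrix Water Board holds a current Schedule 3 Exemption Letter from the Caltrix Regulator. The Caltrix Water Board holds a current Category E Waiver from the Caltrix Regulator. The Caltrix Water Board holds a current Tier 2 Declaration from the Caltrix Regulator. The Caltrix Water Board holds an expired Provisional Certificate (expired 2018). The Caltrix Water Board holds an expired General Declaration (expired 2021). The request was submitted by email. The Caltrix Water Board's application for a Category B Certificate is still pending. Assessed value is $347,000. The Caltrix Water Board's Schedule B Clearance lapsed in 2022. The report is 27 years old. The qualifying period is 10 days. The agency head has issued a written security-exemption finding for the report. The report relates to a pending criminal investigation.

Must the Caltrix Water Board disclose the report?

Yes — the Caltrix Water Board must disclose the report.

Exception (a) fails — the Provisional Certificate is not current.
Exception (b)'s conditions are all satisfied: the report contains personal medical information; the report is an unadopted draft; a current Tier 2 Declaration is held. But applying paragraph (f): (f) operates against (b): aggregate throughput is 2,850 units, below the 3,200 units limit. So (b) is unavailable.
All of (c)'s requirements are met (the report names a confidential informant; a current Schedule 3 Exemption Letter is held; the report relates to a pending investigation). But applying paragraphs (g)–(m): (g) is triggered — assessed value is $347,000, meeting the $308,500 threshold. (h) would limit (g) — the baseline figure is 381, meeting the 374 threshold — but (i) sets (h) aside: (i) operates against (h): a current Category E Waiver is held. (j) would limit (i) — the reference index is 150, meeting the 148 threshold — but (k) sets (j) aside: (k) is triggered — a current Standing Approval is held. (l) would limit (k) — the record's age is 27 years, meeting the 22 years threshold — but (m) sets (l) aside: (m) operates against (l): Lars is the subject of the report. (c) is therefore removed.
Exception (d) fails — the Category B Certificate is not current.
Exception (e) fails — there is no Schedule B Clearance in force.
Every exception is unavailable, so the rule governs.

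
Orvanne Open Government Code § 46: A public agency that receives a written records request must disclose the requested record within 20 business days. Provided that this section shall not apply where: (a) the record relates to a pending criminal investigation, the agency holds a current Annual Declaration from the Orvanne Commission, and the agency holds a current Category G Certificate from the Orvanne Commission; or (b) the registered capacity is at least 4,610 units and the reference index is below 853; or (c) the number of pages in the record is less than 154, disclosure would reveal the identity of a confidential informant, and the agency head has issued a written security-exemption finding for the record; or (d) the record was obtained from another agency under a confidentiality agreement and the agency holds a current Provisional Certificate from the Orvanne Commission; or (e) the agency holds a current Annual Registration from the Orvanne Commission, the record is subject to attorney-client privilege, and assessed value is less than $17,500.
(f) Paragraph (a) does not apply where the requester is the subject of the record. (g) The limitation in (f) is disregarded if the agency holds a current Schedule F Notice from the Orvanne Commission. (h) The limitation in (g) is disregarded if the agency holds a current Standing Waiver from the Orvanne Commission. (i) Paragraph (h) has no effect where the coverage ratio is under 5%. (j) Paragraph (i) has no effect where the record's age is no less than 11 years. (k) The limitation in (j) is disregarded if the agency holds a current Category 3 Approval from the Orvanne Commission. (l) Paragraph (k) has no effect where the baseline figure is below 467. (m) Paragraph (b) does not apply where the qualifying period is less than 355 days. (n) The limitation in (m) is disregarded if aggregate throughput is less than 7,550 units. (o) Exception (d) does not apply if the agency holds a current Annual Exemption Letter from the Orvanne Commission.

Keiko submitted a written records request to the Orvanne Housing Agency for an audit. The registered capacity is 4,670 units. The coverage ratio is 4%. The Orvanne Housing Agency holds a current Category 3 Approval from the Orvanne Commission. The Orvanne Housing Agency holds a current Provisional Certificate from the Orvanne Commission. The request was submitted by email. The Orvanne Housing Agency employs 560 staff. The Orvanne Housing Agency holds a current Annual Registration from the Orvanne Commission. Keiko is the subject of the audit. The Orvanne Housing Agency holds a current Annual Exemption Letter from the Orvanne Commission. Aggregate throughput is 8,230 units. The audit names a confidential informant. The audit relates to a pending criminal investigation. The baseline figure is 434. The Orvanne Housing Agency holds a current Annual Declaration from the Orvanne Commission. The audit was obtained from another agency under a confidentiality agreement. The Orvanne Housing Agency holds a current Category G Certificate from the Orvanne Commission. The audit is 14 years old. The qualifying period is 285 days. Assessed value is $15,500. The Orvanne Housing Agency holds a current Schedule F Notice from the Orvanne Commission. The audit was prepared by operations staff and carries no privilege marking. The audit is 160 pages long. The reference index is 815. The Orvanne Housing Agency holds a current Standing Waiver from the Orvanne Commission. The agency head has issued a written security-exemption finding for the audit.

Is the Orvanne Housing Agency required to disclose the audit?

All of (a)'s requirements are met (the audit relates to a pending investigation; a current Annual Declaration is held; a current Category G Certificate is held). But: (f) is triggered — Keiko is the subject of the audit. (g) is triggered (a current Schedule F Notice is held), but is displaced by (h): (h) operates against (g): a current Standing Waiver is held. (i) would limit (h) — the coverage ratio is 4%, under the 5% limit — but (j) sets (i) aside: (j) operates — the record's age is 14 years, meeting the 11 years threshold. (k) is engaged (a current Category 3 Approval is held), but yields to (l): (l) operates against (k): the baseline figure is 434, below the 467 limit. So (a) is unavailable.
All of (b)'s requirements are met (the registered capacity is 4,670 units, meeting the 4,610 units threshold; the reference index is 815, below the 853 limit). However, paragraphs (m)–(n) must be considered: (m) is triggered — the qualifying period is 285 days, less than the 355 days limit. (n), which would lift (m), is not triggered — aggregate throughput is 8,230 units, not less than 7,550 units. So (b) is unavailable.
Exception (c) requires that the number of pages in the record is less than 154; but the number of pages in the record is 160, not less than 154, so (c) is unavailable.
Exception (d)'s conditions are all satisfied: the audit was obtained under a confidentiality agreement; a current Provisional Certificate is held. However, paragraph (o) must be considered: (o) is triggered — a current Annual Exemption Letter is held. Exception (d) does not apply.
Exception (e) fails — the audit carries no privilege marking.
None of the exceptions is available; § 46 applies in full.

Yes — the Orvanne Housing Agency must disclose the audit.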